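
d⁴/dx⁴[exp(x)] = exp(x)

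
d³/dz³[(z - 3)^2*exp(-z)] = (-z^2 + 12*z - 33)*exp(-z)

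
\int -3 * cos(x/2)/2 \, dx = -3*sin(x/2) + C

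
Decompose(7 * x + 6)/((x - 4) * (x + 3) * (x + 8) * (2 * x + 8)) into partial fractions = 5/(48*(x + 8)) - 11/(32*(x + 4)) + 3/(14*(x + 3)) + 17/(672*(x - 4))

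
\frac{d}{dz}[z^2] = 2*z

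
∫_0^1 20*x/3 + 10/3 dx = 20/3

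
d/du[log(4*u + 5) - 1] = 4/(4*u + 5)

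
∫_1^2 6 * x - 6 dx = 3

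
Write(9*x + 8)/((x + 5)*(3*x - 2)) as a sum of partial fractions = 42/(17*(3*x - 2)) + 37/(17*(x + 5))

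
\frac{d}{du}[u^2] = 2*u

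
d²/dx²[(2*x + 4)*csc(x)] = 2*(-x + 2*x/sin(x)^2 - 2 - 2*cos(x)/sin(x) + 4/sin(x)^2)/sin(x)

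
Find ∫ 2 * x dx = x^2 + C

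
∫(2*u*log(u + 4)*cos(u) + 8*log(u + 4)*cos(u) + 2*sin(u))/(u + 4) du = 2*log(u + 4)*sin(u) + C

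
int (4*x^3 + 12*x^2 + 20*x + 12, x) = x^4 + 4*x^3 + 10*x^2 + 12*x + C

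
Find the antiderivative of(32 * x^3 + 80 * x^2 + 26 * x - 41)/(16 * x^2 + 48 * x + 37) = x^2 - x + acot(4*x + 6) + C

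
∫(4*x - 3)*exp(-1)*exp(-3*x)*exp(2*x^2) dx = exp(2*x^2 - 3*x - 1) + C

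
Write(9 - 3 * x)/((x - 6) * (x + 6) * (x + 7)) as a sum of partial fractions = 30/(13*(x + 7)) - 9/(4*(x + 6)) - 3/(52*(x - 6))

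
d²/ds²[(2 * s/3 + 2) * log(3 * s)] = (2*s - 6)/(3*s^2)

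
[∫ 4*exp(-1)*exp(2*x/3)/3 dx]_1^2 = -2*exp(-1/3) + 2*exp(1/3)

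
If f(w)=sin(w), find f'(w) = cos(w)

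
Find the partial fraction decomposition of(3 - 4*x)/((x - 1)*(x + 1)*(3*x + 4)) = 75/(7*(3*x + 4)) - 7/(2*(x + 1)) - 1/(14*(x - 1))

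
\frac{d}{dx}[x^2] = 2*x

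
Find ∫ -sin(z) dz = cos(z) + C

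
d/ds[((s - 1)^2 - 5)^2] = 4*s^3 - 12*s^2 - 8*s + 16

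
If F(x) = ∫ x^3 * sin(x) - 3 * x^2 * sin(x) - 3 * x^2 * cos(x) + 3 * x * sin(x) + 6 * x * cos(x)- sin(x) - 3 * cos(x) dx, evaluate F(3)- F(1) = -8*cos(3)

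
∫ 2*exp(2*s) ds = exp(2*s) + C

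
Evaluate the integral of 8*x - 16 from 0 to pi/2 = -16 + 4*(-2 + pi/2)^2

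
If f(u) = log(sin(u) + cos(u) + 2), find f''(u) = (-2*sqrt(2)*sin(u + pi/4) - 2)/(sin(2*u) + 4*sqrt(2)*sin(u + pi/4) + 5)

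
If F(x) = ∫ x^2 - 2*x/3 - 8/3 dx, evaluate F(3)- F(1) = 2/3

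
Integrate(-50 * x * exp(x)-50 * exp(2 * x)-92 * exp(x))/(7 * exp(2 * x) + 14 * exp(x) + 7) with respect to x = (-50*x/7 - 6)*exp(x)/(exp(x) + 1) + C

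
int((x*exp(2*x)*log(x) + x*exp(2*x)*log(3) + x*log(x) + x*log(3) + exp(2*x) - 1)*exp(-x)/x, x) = 2*log(3*x)*sinh(x) + C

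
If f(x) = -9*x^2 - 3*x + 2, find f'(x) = -18*x - 3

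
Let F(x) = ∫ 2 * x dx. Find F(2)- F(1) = 3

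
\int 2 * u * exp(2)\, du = u^2*exp(2) + C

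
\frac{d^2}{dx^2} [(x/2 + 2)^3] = 3*x/4 + 3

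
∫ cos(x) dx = sin(x) + C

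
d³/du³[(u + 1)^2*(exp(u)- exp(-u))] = (u^2*exp(2*u) + u^2 + 8*u*exp(2*u) - 4*u + 13*exp(2*u) + 1)*exp(-u)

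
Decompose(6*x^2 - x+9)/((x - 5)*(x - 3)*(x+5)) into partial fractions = 41/(20*(x + 5)) - 15/(4*(x - 3)) + 77/(10*(x - 5))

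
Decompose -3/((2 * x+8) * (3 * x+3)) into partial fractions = 1/(6*(x + 4)) - 1/(6*(x + 1))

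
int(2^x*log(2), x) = 2^x + C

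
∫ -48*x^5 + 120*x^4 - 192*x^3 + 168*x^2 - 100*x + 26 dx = -8*x^6 + 24*x^5 - 48*x^4 + 56*x^3 - 50*x^2 + 26*x + C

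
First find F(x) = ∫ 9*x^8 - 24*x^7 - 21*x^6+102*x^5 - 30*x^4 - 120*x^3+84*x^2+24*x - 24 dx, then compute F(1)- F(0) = -8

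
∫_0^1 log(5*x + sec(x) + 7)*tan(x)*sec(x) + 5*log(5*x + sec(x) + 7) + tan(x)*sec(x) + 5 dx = -8*log(8) + (sec(1) + 12)*log(sec(1) + 12)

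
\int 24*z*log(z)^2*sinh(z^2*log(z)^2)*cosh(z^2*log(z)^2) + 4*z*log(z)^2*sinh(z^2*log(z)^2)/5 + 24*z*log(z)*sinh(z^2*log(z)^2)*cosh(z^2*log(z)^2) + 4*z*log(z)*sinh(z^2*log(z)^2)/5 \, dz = 2*cosh(z^2*log(z)^2)/5 + 3*cosh(2*z^2*log(z)^2) + C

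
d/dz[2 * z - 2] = 2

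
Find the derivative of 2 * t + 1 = 2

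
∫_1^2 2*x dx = 3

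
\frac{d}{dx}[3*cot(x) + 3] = -3/sin(x)^2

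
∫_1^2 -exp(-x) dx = -exp(-1) + exp(-2)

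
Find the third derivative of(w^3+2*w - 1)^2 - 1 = 120*w^3 + 96*w - 12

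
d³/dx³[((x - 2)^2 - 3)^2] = 24*x - 48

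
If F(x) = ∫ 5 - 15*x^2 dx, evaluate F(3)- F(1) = -120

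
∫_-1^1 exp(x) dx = E - exp(-1)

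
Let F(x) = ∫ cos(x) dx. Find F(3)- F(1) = -sin(1) + sin(3)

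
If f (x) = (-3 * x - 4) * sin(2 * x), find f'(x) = -6*x*cos(2*x) - 3*sin(2*x) - 8*cos(2*x)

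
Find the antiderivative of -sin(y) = cos(y) + C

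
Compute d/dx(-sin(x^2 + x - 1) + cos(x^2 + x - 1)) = -2*x*sin(x^2 + x - 1) - 2*x*cos(x^2 + x - 1) - sin(x^2 + x - 1) - cos(x^2 + x - 1)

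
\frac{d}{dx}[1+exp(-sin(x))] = -exp(-sin(x))*cos(x)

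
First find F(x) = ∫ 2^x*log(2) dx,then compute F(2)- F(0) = 3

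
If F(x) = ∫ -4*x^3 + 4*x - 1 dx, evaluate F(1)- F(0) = 0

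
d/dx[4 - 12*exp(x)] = -12*exp(x)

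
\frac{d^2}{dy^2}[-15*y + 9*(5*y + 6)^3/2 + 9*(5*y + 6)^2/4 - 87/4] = 3375*y + 8325/2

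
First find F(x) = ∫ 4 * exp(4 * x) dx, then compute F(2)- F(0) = -1 + exp(8)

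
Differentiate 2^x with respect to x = 2^x*log(2)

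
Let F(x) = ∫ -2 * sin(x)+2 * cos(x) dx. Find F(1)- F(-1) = 4*sin(1)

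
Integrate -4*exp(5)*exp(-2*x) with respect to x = 2*exp(5 - 2*x) + C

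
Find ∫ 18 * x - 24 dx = 9*x^2 - 24*x + C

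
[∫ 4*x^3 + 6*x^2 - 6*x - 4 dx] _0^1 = -4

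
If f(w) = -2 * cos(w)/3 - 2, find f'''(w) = -2*sin(w)/3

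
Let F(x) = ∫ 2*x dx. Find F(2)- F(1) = 3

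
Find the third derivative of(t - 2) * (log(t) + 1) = (-t - 4)/t^3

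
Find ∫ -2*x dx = -x^2 + C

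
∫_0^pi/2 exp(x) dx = -1 + exp(pi/2)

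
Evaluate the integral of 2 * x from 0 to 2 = 4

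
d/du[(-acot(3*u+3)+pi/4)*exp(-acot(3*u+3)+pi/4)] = (-12*acot(3*u + 3) + 3*pi + 12)/(36*u^2*exp(-pi/4)*exp(acot(3*u + 3)) + 72*u*exp(-pi/4)*exp(acot(3*u + 3)) + 40*exp(-pi/4)*exp(acot(3*u + 3)))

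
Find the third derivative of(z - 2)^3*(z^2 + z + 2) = 60*z^2 - 120*z + 48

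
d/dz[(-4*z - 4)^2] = 32*z + 32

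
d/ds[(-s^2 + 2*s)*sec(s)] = (-s^2*sin(s)/cos(s) + 2*s*sin(s)/cos(s) - 2*s + 2)/cos(s)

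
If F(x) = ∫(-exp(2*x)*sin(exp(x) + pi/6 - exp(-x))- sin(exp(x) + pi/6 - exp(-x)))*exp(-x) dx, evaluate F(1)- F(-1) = -sin(E - exp(-1))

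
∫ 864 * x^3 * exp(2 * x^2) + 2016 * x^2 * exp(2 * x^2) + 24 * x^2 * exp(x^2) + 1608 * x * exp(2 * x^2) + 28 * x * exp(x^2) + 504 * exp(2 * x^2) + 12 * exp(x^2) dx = 2*(6*x + 7)*((18*x + 21)*exp(x^2) + 1)*exp(x^2) + C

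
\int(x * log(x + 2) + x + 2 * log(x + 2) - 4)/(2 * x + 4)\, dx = (x - 4)*log(x + 2)/2 + C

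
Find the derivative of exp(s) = exp(s)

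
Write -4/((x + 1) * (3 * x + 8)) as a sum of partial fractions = 12/(5*(3*x + 8)) - 4/(5*(x + 1))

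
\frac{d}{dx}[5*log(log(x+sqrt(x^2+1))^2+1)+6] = (10*x*log(x + sqrt(x^2 + 1)) + 10*sqrt(x^2 + 1)*log(x + sqrt(x^2 + 1)))/(x^2*log(x + sqrt(x^2 + 1))^2 + x^2 + x*sqrt(x^2 + 1)*log(x + sqrt(x^2 + 1))^2 + x*sqrt(x^2 + 1) + log(x + sqrt(x^2 + 1))^2 + 1)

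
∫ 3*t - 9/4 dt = 3*t^2/2 - 9*t/4 + C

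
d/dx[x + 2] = 1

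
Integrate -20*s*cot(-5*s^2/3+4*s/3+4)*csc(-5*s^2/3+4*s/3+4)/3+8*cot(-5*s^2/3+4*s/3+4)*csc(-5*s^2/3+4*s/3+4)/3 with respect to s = -2*csc(-5*s^2/3 + 4*s/3 + 4) + C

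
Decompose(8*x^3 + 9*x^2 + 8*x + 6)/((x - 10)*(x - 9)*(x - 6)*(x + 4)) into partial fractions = 197/(910*(x + 4)) + 351/(20*(x - 6)) - 2213/(13*(x - 9)) + 4493/(28*(x - 10))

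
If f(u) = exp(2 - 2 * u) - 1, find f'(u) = -2*exp(2 - 2*u)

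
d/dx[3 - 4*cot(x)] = 4/sin(x)^2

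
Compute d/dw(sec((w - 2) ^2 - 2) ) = 2*w*tan(w^2 - 4*w + 2)*sec(w^2 - 4*w + 2) - 4*tan(w^2 - 4*w + 2)*sec(w^2 - 4*w + 2)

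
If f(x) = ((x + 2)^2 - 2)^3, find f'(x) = 6*x^5 + 60*x^4 + 216*x^3 + 336*x^2 + 216*x + 48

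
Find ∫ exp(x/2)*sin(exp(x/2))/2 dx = -cos(exp(x/2)) + C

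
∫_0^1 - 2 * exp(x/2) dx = 4 - 4*exp(1/2)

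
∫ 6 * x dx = 3*x^2 + C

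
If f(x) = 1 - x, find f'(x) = -1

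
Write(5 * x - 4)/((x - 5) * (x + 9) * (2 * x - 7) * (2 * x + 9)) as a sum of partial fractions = -53/(1368*(2*x + 9)) - 9/(200*(2*x - 7)) + 7/(450*(x + 9)) + 1/(38*(x - 5))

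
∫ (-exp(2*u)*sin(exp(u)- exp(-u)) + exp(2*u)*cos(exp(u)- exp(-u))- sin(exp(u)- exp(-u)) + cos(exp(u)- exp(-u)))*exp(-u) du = sqrt(2)*sin(2*sinh(u) + pi/4) + C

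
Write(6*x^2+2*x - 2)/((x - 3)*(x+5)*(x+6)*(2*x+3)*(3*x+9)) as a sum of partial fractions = -136/(5103*(2*x + 3)) + 202/(729*(x + 6)) - 23/(56*(x + 5)) + 23/(162*(x + 3)) + 29/(5832*(x - 3))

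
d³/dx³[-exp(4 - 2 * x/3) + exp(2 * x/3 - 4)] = 8*exp(4 - 2*x/3)/27 + 8*exp(2*x/3 - 4)/27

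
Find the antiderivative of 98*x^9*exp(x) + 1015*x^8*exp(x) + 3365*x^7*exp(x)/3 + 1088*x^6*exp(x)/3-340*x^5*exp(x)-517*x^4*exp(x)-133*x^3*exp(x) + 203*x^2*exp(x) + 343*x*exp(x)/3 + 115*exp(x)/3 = x*(294*x^8 + 399*x^7 + 173*x^6 - 123*x^5 - 282*x^4 - 141*x^3 + 165*x^2 + 114*x + 115)*exp(x)/3 + C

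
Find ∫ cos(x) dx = sin(x) + C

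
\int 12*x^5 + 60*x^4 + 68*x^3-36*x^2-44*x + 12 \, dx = 2*x^6 + 12*x^5 + 17*x^4 - 12*x^3 - 22*x^2 + 12*x + C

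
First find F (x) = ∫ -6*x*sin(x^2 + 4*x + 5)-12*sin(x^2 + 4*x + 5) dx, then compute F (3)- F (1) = 3*cos(26) - 3*cos(10)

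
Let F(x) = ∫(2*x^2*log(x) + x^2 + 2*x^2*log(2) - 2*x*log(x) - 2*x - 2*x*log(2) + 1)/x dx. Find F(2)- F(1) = log(4)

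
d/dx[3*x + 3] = 3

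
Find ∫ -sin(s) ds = cos(s) + C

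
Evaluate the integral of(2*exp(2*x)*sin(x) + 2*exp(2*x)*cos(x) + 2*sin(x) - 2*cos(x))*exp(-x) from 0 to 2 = 2*(-exp(-2) + exp(2))*sin(2)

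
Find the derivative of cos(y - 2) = -sin(y - 2)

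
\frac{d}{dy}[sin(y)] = cos(y)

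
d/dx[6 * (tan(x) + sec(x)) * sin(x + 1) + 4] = -6*sin(1)*sin(x)^2/cos(x) + 6*sin(x)*cos(1) + 6*sin(x + 1)/cos(x)^2 + 6*cos(1)/cos(x)^2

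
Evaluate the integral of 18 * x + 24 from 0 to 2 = 84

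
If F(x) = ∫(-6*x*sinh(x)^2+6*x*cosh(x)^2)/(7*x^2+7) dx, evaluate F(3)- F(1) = -3*log(2)/7 + 3*log(10)/7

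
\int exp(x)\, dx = exp(x) + C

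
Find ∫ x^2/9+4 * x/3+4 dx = x^3/27 + 2*x^2/3 + 4*x + C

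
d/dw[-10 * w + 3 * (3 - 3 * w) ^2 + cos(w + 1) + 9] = 54*w - sin(w + 1) - 64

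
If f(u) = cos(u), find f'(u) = -sin(u)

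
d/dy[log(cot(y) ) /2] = -1/sin(2*y)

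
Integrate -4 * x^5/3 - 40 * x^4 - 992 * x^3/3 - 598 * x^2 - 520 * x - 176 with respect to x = -2*x^6/9 - 8*x^5 - 248*x^4/3 - 598*x^3/3 - 260*x^2 - 176*x + C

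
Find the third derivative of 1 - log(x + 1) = -2/(x^3 + 3*x^2 + 3*x + 1)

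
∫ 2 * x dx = x^2 + C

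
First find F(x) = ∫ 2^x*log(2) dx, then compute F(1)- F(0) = 1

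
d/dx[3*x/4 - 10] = 3/4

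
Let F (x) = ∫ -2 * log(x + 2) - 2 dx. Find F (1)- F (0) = -6*log(3) + 4*log(2)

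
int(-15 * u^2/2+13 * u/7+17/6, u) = -5*u^3/2 + 13*u^2/14 + 17*u/6 + C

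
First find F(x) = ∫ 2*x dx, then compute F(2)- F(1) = 3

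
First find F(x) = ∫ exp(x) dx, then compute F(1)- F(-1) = E - exp(-1)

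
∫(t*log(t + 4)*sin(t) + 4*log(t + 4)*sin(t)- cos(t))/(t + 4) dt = -log(t + 4)*cos(t) + C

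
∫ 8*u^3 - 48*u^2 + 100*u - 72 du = 2*u^4 - 16*u^3 + 50*u^2 - 72*u + C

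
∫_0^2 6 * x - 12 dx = -12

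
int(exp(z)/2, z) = exp(z)/2 + C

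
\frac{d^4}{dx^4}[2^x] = 2^x*log(2)^4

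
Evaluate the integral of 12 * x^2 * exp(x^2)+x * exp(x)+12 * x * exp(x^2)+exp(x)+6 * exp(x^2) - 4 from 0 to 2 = -14 + 2*exp(2) + 18*exp(4)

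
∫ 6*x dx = 3*x^2 + C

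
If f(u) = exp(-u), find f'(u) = -exp(-u)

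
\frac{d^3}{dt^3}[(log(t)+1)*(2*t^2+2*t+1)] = (4*t^2 - 2*t + 2)/t^3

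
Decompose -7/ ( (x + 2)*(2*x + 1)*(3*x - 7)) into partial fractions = -63/(221*(3*x - 7)) + 28/(51*(2*x + 1)) - 7/(39*(x + 2))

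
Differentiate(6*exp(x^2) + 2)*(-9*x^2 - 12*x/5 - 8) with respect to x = -108*x^3*exp(x^2) - 144*x^2*exp(x^2)/5 - 204*x*exp(x^2) - 36*x - 72*exp(x^2)/5 - 24/5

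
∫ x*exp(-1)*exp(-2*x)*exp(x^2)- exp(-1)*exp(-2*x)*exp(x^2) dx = exp((x - 1)^2 - 2)/2 + C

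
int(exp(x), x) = exp(x) + C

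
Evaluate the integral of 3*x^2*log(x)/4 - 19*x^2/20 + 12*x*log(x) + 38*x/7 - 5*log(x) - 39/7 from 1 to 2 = -148/35 + 16*log(2)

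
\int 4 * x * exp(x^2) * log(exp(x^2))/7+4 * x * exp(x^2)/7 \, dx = 2*x^2*exp(x^2)/7 + C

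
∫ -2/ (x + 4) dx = -2*log(x + 4) + C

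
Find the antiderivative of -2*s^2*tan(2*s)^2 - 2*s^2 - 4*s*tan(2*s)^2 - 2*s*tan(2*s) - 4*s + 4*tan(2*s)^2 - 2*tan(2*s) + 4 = (-s^2 - 2*s + 2)*tan(2*s) + C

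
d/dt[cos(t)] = -sin(t)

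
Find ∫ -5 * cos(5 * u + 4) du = -sin(5*u + 4) + C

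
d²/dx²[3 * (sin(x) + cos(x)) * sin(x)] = 6*sqrt(2)*cos(2*x + pi/4)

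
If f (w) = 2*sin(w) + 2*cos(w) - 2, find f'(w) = -2*sin(w) + 2*cos(w)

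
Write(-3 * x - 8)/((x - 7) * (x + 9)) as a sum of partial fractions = -19/(16*(x + 9)) - 29/(16*(x - 7))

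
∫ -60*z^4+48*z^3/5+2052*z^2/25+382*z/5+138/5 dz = -12*z^5 + 12*z^4/5 + 684*z^3/25 + 191*z^2/5 + 138*z/5 + C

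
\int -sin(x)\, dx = cos(x) + C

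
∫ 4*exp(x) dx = 4*exp(x) + C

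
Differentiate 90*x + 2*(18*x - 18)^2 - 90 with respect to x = 1296*x - 1206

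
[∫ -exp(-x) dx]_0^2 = -1 + exp(-2)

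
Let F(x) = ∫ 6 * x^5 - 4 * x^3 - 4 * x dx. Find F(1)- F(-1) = 0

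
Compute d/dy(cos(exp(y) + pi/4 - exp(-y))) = (-exp(2*y)*sin(exp(y) + pi/4 - exp(-y)) - sin(exp(y) + pi/4 - exp(-y)))*exp(-y)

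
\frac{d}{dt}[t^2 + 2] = 2*t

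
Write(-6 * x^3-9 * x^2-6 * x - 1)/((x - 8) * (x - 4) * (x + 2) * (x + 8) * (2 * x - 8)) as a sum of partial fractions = 2543/(27648*(x + 8)) - 23/(4320*(x + 2)) + 61/(96*(x - 4)) + 553/(576*(x - 4)^2) - 3697/(5120*(x - 8))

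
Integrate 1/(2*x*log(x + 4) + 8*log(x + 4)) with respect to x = log(log(x + 4))/2 + C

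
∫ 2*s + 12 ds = s^2 + 12*s + C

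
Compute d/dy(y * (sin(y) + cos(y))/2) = sqrt(2)*(y*cos(y + pi/4) + sin(y + pi/4))/2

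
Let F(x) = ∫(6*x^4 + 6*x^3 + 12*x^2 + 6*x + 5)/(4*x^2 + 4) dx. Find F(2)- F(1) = -pi/16 + acot(2)/4 + 29/4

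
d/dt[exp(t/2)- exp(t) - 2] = exp(t/2)/2 - exp(t)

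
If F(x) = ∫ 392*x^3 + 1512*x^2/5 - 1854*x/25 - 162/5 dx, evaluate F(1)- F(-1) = 684/5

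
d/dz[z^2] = 2*z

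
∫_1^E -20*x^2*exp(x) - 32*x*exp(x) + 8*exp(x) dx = 4*(2 - 5*E)*exp(1 + E) + 12*E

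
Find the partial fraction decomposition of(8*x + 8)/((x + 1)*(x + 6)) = 8/(x + 6)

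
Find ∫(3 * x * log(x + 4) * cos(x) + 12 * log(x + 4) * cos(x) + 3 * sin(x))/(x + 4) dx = 3*log(x + 4)*sin(x) + C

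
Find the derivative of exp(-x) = -exp(-x)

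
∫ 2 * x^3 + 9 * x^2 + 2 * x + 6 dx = x^4/2 + 3*x^3 + x^2 + 6*x + C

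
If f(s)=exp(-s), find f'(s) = -exp(-s)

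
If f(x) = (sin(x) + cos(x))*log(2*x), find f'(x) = sqrt(2)*(x*log(x)*cos(x + pi/4) + x*log(2)*cos(x + pi/4) + sin(x + pi/4))/x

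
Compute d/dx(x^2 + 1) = 2*x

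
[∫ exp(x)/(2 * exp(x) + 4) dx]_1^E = -log(2 + E)/2 + log(2 + exp(E))/2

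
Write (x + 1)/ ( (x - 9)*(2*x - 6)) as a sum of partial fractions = -1/(3*(x - 3)) + 5/(6*(x - 9))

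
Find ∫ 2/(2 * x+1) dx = log(4*x + 2) + C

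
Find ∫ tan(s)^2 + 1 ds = tan(s) + C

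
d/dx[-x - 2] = -1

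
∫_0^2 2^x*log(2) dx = 3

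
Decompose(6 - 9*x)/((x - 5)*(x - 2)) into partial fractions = 4/(x - 2) - 13/(x - 5)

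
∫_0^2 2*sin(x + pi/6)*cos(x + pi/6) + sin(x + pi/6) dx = -cos(pi/6 + 2)^2 + 3/4 - cos(pi/6 + 2) + sqrt(3)/2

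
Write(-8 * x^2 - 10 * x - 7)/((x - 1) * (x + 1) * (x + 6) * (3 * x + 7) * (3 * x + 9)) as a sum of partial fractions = -147/(176*(3*x + 7)) - 47/(693*(x + 6)) + 49/(144*(x + 3)) + 1/(48*(x + 1)) - 5/(336*(x - 1))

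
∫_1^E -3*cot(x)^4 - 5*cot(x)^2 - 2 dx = cot(E)^3 + 2*cot(E) - 2*cot(1) - cot(1)^3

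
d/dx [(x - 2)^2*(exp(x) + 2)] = x^2*exp(x) - 2*x*exp(x) + 4*x - 8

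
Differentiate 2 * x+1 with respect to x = 2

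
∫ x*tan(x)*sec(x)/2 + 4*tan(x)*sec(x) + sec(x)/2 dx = (x/2 + 4)*sec(x) + C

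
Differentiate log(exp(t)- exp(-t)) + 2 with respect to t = (exp(2*t) + 1)/(exp(2*t) - 1)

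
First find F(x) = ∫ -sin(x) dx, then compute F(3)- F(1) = cos(3) - cos(1)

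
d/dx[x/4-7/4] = 1/4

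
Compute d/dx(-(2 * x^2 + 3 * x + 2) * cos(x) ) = 2*x^2*sin(x) + 3*x*sin(x) - 4*x*cos(x) + 2*sin(x) - 3*cos(x)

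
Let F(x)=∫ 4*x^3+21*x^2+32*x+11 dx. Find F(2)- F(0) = 158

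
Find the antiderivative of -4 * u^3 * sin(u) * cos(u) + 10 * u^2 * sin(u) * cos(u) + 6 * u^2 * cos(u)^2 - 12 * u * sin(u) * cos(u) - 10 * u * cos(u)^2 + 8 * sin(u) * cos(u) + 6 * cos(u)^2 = (2*u^3 - 5*u^2 + 6*u - 4)*cos(u)^2 + C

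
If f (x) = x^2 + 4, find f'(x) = 2*x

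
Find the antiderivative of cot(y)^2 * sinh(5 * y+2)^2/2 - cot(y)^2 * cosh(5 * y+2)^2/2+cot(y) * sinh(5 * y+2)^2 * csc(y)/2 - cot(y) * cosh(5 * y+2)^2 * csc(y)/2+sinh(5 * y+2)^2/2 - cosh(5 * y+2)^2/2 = cot(y)/2 + csc(y)/2 + C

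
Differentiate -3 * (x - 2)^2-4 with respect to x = 12 - 6*x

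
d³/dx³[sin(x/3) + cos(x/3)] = sin(x/3)/27 - cos(x/3)/27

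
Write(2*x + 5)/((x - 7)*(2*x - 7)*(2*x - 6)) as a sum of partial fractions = -24/(7*(2*x - 7)) + 11/(8*(x - 3)) + 19/(56*(x - 7))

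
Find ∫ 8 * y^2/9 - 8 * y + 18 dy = 8*y^3/27 - 4*y^2 + 18*y + C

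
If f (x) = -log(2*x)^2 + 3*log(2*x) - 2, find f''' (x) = (-4*log(x) - 4*log(2) + 12)/x^3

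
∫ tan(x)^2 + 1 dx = tan(x) + C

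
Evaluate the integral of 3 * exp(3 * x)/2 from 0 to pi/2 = -1/2 + exp(3*pi/2)/2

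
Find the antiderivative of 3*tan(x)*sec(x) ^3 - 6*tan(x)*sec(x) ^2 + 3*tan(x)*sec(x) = (sec(x) - 1)^3 + C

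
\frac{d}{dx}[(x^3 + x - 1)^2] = 6*x^5 + 8*x^3 - 6*x^2 + 2*x - 2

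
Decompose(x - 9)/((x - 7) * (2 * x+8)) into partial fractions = 13/(22*(x + 4)) - 1/(11*(x - 7))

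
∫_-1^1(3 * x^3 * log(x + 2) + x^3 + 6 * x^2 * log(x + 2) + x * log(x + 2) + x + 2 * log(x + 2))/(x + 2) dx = 2*log(3)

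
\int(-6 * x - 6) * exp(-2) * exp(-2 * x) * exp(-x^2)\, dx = 3*exp(-x^2 - 2*x - 2) + C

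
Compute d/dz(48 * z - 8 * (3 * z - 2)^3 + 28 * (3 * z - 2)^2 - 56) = -648*z^2 + 1368*z - 576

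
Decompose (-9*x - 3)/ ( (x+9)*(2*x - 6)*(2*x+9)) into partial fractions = -5/(9*(2*x + 9)) + 13/(36*(x + 9)) - 1/(12*(x - 3))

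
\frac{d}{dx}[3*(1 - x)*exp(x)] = -3*x*exp(x)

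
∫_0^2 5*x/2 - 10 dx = -15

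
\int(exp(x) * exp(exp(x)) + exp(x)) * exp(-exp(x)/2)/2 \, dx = 2*sinh(exp(x)/2) + C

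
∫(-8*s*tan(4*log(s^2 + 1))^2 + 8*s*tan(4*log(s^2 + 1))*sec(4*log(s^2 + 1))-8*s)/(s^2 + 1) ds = -tan(4*log(s^2 + 1)) + sec(4*log(s^2 + 1)) + C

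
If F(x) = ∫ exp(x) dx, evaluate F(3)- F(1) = -E + exp(3)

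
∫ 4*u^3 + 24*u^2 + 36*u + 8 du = u^4 + 8*u^3 + 18*u^2 + 8*u + C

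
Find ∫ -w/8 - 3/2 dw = -w^2/16 - 3*w/2 + C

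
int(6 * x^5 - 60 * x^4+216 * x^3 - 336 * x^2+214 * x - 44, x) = x^6 - 12*x^5 + 54*x^4 - 112*x^3 + 107*x^2 - 44*x + C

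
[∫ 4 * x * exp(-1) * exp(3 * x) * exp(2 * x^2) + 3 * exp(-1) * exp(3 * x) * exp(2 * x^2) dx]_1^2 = -exp(4) + exp(13)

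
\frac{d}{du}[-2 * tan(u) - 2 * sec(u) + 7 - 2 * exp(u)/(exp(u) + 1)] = -2*(exp(2*u)*sin(u)/cos(u)^2 + exp(2*u)/cos(u)^2 + 2*exp(u)*sin(u)/cos(u)^2 + exp(u) + 2*exp(u)/cos(u)^2 + sin(u)/cos(u)^2 + cos(u)^(-2))/(exp(2*u) + 2*exp(u) + 1)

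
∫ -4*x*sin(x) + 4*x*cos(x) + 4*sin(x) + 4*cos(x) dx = 4*sqrt(2)*x*sin(x + pi/4) + C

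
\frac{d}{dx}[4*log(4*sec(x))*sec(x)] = 4*(log(1/cos(x)) + 1 + 2*log(2))*sin(x)/cos(x)^2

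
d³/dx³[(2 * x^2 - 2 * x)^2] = 96*x - 48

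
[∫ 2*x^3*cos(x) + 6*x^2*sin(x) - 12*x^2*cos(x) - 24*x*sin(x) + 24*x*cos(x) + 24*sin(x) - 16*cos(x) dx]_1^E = 2*(-2 + E)^3*sin(E) + 2*sin(1)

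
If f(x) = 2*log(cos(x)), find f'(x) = -2*tan(x)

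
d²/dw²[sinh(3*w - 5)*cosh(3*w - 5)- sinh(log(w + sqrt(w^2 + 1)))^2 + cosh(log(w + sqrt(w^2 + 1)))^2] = 18*sinh(6*w - 10)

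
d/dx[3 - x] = -1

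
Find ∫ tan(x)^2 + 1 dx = tan(x) + C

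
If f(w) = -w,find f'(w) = -1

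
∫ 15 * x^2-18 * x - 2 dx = 5*x^3 - 9*x^2 - 2*x + C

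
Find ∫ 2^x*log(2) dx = 2^x + C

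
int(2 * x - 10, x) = x^2 - 10*x + C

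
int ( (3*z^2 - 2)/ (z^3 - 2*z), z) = log(2*z^3 - 4*z) + C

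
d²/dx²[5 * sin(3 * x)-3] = -45*sin(3*x)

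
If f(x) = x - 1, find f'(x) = 1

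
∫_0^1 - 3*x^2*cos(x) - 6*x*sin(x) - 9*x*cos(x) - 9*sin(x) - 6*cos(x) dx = -18*sin(1)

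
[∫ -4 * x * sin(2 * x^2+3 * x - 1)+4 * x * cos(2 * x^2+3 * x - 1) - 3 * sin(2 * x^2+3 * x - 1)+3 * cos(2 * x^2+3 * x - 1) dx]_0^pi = -cos(1 - 2*pi^2) - cos(1) + sin(1 - 2*pi^2) + sin(1)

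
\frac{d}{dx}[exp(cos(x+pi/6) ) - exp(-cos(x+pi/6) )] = -(exp(sqrt(3)*cos(x))*exp(-sin(x)) + 1)*exp(-cos(x + pi/6))*sin(x + pi/6)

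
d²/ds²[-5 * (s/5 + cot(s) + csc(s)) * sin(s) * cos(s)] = 2*s*sin(2*s) + 5*cos(s) + 8*cos(2*s)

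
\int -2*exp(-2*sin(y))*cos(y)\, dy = exp(-2*sin(y)) + C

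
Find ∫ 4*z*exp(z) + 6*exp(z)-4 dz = 2*(2*z + 1)*(exp(z) - 1) + C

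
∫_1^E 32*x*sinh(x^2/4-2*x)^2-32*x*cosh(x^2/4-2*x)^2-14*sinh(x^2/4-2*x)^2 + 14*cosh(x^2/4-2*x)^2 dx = -16*exp(2) + 2 + 14*E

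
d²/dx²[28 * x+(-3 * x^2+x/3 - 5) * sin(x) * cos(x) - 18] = 6*x^2*sin(2*x) - 2*x*sin(2*x)/3 - 12*x*cos(2*x) + 7*sin(2*x) + 2*cos(2*x)/3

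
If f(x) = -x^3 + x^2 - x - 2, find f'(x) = -3*x^2 + 2*x - 1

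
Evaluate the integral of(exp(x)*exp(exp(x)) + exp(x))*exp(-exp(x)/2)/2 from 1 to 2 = -exp(E/2) - exp(-exp(2)/2) + exp(-E/2) + exp(exp(2)/2)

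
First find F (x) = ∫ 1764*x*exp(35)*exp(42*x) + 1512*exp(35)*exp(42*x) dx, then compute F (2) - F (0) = -35*exp(35) + 119*exp(119)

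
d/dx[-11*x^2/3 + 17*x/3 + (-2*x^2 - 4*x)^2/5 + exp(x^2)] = 16*x^3/5 + 48*x^2/5 + 2*x*exp(x^2) - 14*x/15 + 17/3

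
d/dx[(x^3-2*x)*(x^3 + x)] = 6*x^5 - 4*x^3 - 4*x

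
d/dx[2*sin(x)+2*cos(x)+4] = -2*sin(x) + 2*cos(x)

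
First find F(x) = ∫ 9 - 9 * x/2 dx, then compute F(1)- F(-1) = 18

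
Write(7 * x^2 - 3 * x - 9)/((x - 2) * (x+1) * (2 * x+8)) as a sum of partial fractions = 115/(36*(x + 4)) - 1/(18*(x + 1)) + 13/(36*(x - 2))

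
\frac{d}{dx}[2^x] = 2^x*log(2)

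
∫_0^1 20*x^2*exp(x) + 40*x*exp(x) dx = 20*E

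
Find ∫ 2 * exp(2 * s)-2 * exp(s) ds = (exp(s) - 1)^2 + C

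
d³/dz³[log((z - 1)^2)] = 4/(z^3 - 3*z^2 + 3*z - 1)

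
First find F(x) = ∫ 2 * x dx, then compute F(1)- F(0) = 1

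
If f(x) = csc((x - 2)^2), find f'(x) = 4*(2 - x)*cos(x^2 - 4*x + 4)/(1 - cos(2*(x^2 - 4*x + 4)))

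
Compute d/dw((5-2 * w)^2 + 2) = 8*w - 20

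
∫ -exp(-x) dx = exp(-x) + C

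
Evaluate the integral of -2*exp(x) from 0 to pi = 2 - 2*exp(pi)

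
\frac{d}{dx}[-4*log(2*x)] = -4/x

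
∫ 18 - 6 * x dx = -3*x^2 + 18*x + C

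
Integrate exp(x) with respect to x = exp(x) + C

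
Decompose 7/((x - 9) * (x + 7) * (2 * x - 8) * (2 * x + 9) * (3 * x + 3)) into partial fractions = -8/(6885*(2*x + 9)) + 7/(31680*(x + 7)) + 1/(1800*(x + 1)) - 7/(28050*(x - 4)) + 7/(129600*(x - 9))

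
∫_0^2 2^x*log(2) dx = 3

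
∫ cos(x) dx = sin(x) + C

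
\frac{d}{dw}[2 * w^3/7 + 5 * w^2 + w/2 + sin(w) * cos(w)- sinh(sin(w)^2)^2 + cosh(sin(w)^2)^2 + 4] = 6*w^2/7 + 10*w + cos(2*w) + 1/2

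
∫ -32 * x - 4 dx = -16*x^2 - 4*x + C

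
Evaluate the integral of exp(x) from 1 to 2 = -E + exp(2)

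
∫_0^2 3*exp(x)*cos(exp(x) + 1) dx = -3*sin(2) + 3*sin(1 + exp(2))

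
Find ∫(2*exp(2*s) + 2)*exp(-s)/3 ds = 4*sinh(s)/3 + C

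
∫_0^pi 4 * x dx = 2*pi^2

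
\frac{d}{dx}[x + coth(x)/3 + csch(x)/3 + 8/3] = 1 - cosh(x)/(3*sinh(x)^2) - 1/(3*sinh(x)^2)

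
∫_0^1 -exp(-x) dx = -1 + exp(-1)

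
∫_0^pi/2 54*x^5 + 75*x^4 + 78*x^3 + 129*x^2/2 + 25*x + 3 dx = 2*(pi/8 + 3*pi^2/16 + 3*pi^3/32)*(6 + pi^2 + 7*pi/2 + 3*pi^3/4)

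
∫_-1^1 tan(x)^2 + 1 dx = 2*tan(1)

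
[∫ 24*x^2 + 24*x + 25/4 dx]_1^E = -105/4 + 25*E/4 + 12*exp(2) + 8*exp(3)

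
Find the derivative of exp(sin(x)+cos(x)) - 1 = sqrt(2)*exp(sin(x))*exp(cos(x))*cos(x + pi/4)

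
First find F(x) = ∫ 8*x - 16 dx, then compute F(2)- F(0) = -16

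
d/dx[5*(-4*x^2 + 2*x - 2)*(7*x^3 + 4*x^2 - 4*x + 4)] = -700*x^4 - 40*x^3 + 150*x^2 - 320*x + 80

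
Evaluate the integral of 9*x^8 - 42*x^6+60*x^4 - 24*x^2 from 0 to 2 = 64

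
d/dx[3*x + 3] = 3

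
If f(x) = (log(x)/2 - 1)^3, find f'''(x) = (3*log(x)^2 - 21*log(x) + 33)/(4*x^3)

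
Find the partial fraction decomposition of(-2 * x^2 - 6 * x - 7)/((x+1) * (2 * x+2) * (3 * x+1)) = -47/(8*(3*x + 1)) + 13/(8*(x + 1)) + 3/(4*(x + 1)^2)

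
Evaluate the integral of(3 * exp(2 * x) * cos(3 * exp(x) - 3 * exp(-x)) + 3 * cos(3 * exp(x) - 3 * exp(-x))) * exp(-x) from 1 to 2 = -sin(3*(E - exp(-1))) - sin(3*(-exp(2) + exp(-2)))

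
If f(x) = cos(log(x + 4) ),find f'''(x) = (-sin(log(x + 4)) + 3*cos(log(x + 4)))/(x^3 + 12*x^2 + 48*x + 64)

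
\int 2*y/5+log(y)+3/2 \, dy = y*(2*y + 10*log(y) + 5)/10 + C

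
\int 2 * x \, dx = x^2 + C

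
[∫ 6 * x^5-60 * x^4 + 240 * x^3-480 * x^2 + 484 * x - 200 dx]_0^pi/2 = -72 + (-2 + pi/2)^6 + 2*(-2 + pi/2)^2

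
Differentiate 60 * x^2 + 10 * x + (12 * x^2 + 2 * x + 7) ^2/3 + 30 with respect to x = 192*x^3 + 48*x^2 + 704*x/3 + 58/3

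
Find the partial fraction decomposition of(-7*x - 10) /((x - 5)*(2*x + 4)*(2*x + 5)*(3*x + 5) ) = -9/(40*(3*x + 5)) - 2/(5*(2*x + 5)) + 2/(7*(x + 2)) - 3/(280*(x - 5))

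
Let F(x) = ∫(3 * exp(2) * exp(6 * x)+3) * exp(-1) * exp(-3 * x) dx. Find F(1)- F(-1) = -exp(-2) - exp(-4) + exp(2) + exp(4)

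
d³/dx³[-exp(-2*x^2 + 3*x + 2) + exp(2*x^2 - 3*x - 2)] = (64*x^3*exp(-4*x^2 + 6*x + 4) + 64*x^3 - 144*x^2*exp(-4*x^2 + 6*x + 4) - 144*x^2 + 60*x*exp(-4*x^2 + 6*x + 4) + 156*x + 9*exp(-4*x^2 + 6*x + 4) - 63)*exp(2*x^2 - 3*x - 2)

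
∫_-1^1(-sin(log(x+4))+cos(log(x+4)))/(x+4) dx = sqrt(2)*(-sin(pi/4 + log(3)) + sin(pi/4 + log(5)))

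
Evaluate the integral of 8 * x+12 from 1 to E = -16 + 4*exp(2) + 12*E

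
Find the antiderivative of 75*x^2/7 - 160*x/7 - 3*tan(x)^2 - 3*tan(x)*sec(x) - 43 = 25*x^3/7 - 80*x^2/7 - 40*x - 3*tan(x) - 3*sec(x) + C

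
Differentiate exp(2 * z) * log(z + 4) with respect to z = (2*z*exp(2*z)*log(z + 4) + 8*exp(2*z)*log(z + 4) + exp(2*z))/(z + 4)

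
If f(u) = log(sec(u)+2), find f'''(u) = 2*(-2 + 1/cos(u) + 12/cos(u)^2 + 6/cos(u)^3 + cos(u)^(-4))*sin(u)*cos(u)/(2*cos(u) + 1)^3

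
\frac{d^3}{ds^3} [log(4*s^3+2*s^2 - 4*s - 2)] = (48*s^6 + 48*s^5 + 72*s^4 + 148*s^3 + 120*s^2 + 12*s - 16)/(8*s^9 + 12*s^8 - 18*s^7 - 35*s^6 + 6*s^5 + 33*s^4 + 10*s^3 - 9*s^2 - 6*s - 1)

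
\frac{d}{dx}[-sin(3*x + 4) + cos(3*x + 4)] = -3*sqrt(2)*sin(3*x + pi/4 + 4)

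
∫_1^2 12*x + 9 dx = 27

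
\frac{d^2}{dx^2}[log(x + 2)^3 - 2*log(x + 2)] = (-3*log(x + 2)^2 + 6*log(x + 2) + 2)/(x^2 + 4*x + 4)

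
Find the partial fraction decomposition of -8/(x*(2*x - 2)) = -4/(x - 1) + 4/x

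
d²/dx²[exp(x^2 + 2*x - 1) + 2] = 4*x^2*exp(x^2 + 2*x - 1) + 8*x*exp(x^2 + 2*x - 1) + 6*exp(x^2 + 2*x - 1)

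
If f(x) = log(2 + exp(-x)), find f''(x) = 2*exp(x)/(4*exp(2*x) + 4*exp(x) + 1)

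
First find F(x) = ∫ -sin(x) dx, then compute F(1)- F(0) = -1 + cos(1)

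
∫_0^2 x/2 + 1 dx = 3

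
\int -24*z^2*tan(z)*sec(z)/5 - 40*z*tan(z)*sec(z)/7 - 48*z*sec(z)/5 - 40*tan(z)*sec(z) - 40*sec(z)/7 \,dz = (-24*z^2/5 - 40*z/7 - 40)/cos(z) + C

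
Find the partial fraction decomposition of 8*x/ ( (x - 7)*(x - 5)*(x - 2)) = 16/(15*(x - 2)) - 20/(3*(x - 5)) + 28/(5*(x - 7))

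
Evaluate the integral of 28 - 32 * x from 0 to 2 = -8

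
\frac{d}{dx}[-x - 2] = -1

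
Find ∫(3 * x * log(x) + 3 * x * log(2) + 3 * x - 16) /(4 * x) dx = (3*x - 16)*log(2*x)/4 + C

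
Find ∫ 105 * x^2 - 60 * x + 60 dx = 35*x^3 - 30*x^2 + 60*x + C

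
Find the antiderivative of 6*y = 3*y^2 + C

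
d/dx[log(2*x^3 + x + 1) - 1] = (6*x^2 + 1)/(2*x^3 + x + 1)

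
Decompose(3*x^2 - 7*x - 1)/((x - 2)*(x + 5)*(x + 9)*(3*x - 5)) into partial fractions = 117/(640*(3*x - 5)) - 305/(1408*(x + 9)) + 109/(560*(x + 5)) - 3/(77*(x - 2))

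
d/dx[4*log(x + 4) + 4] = 4/(x + 4)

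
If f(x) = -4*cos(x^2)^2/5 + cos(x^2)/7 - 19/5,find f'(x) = 2*x*(56*cos(x^2) - 5)*sin(x^2)/35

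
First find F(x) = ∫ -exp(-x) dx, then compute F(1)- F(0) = -1 + exp(-1)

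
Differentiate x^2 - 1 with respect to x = 2*x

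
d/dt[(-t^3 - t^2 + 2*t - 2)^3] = -9*t^8 - 24*t^7 + 21*t^6 + 30*t^5 - 90*t^4 + 24*t^3 + 60*t^2 - 72*t + 24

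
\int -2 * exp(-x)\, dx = 2*exp(-x) + C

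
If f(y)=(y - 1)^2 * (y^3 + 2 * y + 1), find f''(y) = 20*y^3 - 24*y^2 + 18*y - 6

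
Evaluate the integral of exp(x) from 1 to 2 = -E + exp(2)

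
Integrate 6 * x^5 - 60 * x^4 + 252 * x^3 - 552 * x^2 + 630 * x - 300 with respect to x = x^6 - 12*x^5 + 63*x^4 - 184*x^3 + 315*x^2 - 300*x + C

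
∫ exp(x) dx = exp(x) + C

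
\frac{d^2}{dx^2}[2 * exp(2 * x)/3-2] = 8*exp(2*x)/3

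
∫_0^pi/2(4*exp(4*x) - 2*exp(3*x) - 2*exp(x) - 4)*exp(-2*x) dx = -2*exp(pi/2) + 2*exp(-pi/2) + 2*(-exp(-pi/2) + exp(pi/2))^2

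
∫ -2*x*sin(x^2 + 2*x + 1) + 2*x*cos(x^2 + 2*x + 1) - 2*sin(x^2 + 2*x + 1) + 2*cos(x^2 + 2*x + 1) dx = sin((x + 1)^2) + cos((x + 1)^2) + C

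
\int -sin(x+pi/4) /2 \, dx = cos(x + pi/4)/2 + C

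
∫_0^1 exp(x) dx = -1 + E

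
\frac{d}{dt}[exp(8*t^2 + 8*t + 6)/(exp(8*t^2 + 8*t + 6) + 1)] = (16*t*exp(8*t^2 + 8*t + 6) + 8*exp(8*t^2 + 8*t + 6))/(exp(12)*exp(16*t)*exp(16*t^2) + 2*exp(6)*exp(8*t)*exp(8*t^2) + 1)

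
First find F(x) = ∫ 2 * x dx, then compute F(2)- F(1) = 3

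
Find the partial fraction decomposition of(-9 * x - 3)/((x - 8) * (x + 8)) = -69/(16*(x + 8)) - 75/(16*(x - 8))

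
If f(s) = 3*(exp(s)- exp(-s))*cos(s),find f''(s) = -6*(exp(2*s) + 1)*exp(-s)*sin(s)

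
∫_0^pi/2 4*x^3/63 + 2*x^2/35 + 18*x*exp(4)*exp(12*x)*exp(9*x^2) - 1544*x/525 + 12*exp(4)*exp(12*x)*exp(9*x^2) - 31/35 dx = -exp(4) - 5*pi^2/12 - pi/2 - 4/7 + (pi/10 + pi^2/12 + 2)^2/7 + exp((2 + 3*pi/2)^2)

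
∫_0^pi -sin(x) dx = -2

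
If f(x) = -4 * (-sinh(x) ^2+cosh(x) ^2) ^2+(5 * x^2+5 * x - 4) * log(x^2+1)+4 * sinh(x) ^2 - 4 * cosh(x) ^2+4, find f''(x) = (10*x^4*log(x^2 + 1) + 30*x^4 + 10*x^3 + 20*x^2*log(x^2 + 1) + 58*x^2 + 30*x + 10*log(x^2 + 1) - 8)/(x^4 + 2*x^2 + 1)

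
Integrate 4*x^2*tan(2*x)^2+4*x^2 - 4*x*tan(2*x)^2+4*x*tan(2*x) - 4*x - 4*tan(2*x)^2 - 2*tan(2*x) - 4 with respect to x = 2*(x^2 - x - 1)*tan(2*x) + C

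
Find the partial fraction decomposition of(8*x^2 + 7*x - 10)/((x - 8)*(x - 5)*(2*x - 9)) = 734/(7*(2*x - 9)) - 75/(x - 5) + 186/(7*(x - 8))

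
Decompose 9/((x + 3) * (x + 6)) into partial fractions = -3/(x + 6) + 3/(x + 3)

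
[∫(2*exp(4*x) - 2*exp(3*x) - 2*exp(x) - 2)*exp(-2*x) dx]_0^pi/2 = -1 + (-1 - exp(-pi/2) + exp(pi/2))^2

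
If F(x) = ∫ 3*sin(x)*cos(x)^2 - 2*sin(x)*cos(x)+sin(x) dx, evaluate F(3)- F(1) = -cos(2)/2 - cos(9)/4 + cos(6)/2 + 7*cos(1)/4 - 3*cos(3)/2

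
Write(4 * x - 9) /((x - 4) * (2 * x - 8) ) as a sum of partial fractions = 2/(x - 4) + 7/(2*(x - 4)^2)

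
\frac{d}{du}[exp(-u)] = -exp(-u)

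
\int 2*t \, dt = t^2 + C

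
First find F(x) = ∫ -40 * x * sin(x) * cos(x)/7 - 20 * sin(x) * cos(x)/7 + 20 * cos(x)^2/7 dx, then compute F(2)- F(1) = 25*cos(4)/7 - 15*cos(2)/7 + 10/7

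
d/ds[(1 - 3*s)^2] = 18*s - 6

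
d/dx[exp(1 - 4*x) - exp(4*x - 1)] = (-4*exp(8*x - 2) - 4)*exp(1 - 4*x)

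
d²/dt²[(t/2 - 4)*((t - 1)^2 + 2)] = 3*t - 10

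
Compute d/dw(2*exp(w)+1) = 2*exp(w)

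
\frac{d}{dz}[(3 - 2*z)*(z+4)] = -4*z - 5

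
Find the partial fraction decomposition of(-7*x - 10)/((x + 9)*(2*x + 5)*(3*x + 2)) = -48/(275*(3*x + 2)) - 30/(143*(2*x + 5)) + 53/(325*(x + 9))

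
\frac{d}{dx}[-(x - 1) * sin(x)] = -x*cos(x) - sin(x) + cos(x)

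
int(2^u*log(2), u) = 2^u + C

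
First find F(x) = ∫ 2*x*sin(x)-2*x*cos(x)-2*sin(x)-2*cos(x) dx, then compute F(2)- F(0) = -4*sin(2) - 4*cos(2)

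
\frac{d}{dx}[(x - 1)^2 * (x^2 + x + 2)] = 4*x^3 - 3*x^2 + 2*x - 3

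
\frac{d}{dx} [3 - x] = -1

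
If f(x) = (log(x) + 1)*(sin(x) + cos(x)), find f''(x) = sqrt(2)*(-x^2*log(x)*sin(x + pi/4) - x^2*sin(x + pi/4) + 2*x*cos(x + pi/4) - sin(x + pi/4))/x^2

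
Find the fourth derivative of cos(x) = cos(x)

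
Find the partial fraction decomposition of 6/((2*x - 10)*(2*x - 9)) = -6/(2*x - 9) + 3/(x - 5)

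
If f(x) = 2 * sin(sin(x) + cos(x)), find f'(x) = 2*sqrt(2)*cos(sqrt(2)*sin(x + pi/4))*cos(x + pi/4)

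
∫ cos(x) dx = sin(x) + C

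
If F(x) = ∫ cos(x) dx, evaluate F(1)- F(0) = sin(1)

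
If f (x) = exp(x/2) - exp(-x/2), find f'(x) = (exp(x) + 1)*exp(-x/2)/2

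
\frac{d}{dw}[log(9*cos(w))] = -tan(w)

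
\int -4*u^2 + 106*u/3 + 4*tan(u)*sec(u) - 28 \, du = -(4*u - 5)*(u^2 - 12*u + 6)/3 + 4*sec(u) + C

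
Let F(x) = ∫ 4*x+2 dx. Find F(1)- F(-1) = 4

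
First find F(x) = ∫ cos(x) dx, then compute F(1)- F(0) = sin(1)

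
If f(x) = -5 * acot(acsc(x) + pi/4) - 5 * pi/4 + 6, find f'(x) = -80/(16*x^2*sqrt(1 - 1/x^2)*acsc(x)^2 + 8*pi*x^2*sqrt(1 - 1/x^2)*acsc(x) + pi^2*x^2*sqrt(1 - 1/x^2) + 16*x^2*sqrt(1 - 1/x^2))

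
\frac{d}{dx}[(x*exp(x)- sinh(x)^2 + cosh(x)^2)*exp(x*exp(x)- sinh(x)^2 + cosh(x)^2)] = E*(x^2*exp(x) + x*exp(x) + 2*x + 2)*exp(x)*exp(x*exp(x))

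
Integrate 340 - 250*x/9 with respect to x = -125*x^2/9 + 340*x + C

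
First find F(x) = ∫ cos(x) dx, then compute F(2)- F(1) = -sin(1) + sin(2)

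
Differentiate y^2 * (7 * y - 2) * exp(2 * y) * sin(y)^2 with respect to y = y*(-7*sqrt(2)*y^2*cos(2*y + pi/4) + 7*y^2 - 2*y*sin(2*y) - 17*y*cos(2*y)/2 + 17*y/2 + 2*cos(2*y) - 2)*exp(2*y)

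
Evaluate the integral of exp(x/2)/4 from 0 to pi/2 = -1/2 + exp(pi/4)/2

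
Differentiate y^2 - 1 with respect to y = 2*y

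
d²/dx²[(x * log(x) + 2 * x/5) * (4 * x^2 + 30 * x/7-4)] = (840*x^2*log(x) + 1036*x^2 + 300*x*log(x) + 570*x - 140)/(35*x)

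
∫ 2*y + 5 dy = y^2 + 5*y + C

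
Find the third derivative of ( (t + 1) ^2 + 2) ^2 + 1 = 24*t + 24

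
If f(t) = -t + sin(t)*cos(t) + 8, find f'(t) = cos(2*t) - 1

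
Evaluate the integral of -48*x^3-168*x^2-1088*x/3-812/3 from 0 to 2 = -5720/3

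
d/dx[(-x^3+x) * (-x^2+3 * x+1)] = 5*x^4 - 12*x^3 - 6*x^2 + 6*x + 1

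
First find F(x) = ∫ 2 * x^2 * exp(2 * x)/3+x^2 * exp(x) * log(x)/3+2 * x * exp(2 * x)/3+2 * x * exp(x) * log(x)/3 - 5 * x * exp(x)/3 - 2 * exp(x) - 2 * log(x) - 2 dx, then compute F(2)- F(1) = -E*(-2 + E/3) + (-2 + 2*exp(2)/3)*(2*log(2) + 2*exp(2))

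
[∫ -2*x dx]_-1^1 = 0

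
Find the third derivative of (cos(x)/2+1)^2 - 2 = sin(x) + sin(2*x)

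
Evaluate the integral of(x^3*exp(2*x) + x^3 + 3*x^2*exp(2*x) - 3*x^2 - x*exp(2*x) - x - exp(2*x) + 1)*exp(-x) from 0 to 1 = 0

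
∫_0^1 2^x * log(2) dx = 1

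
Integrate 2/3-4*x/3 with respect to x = -2*x^2/3 + 2*x/3 + C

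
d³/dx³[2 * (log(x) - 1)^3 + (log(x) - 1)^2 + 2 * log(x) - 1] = (12*log(x)^2 - 56*log(x) + 54)/x^3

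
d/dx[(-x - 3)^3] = -3*x^2 - 18*x - 27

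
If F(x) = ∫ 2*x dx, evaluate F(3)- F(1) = 8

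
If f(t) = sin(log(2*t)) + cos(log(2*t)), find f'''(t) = 2*(sin(log(t) + log(2)) + 2*cos(log(t) + log(2)))/t^3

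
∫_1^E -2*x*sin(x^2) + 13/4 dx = -13/4 - cos(1) + cos(exp(2)) + 13*E/4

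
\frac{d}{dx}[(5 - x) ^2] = 2*x - 10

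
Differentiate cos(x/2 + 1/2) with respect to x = -sin((x + 1)/2)/2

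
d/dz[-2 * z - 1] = -2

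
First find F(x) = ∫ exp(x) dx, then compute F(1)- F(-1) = E - exp(-1)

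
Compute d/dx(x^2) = 2*x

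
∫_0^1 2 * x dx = 1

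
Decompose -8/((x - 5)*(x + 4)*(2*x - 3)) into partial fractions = 32/(77*(2*x - 3)) - 8/(99*(x + 4)) - 8/(63*(x - 5))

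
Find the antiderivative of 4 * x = 2*x^2 + C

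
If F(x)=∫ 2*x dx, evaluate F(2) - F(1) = 3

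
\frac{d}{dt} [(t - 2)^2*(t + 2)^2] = 4*t^3 - 16*t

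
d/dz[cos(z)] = -sin(z)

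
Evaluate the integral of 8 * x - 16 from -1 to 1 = -32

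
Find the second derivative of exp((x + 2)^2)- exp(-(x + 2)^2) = (4*x^2*exp(2*x^2 + 8*x + 8) - 4*x^2 + 16*x*exp(2*x^2 + 8*x + 8) - 16*x + 18*exp(2*x^2 + 8*x + 8) - 14)*exp(-x^2 - 4*x - 4)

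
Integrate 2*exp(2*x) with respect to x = exp(2*x) + C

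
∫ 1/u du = log(2*u) + C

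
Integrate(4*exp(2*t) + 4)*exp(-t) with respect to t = 8*sinh(t) + C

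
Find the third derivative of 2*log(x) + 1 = 4/x^3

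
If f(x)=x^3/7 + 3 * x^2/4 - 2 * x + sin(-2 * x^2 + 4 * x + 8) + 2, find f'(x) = 3*x^2/7 - 4*x*cos(-2*x^2 + 4*x + 8) + 3*x/2 + 4*cos(-2*x^2 + 4*x + 8) - 2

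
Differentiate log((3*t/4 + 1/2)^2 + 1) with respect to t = (18*t + 12)/(9*t^2 + 12*t + 20)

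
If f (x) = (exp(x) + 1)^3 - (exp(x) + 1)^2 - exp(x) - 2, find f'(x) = 3*exp(3*x) + 4*exp(2*x)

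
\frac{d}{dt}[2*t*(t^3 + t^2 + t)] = 8*t^3 + 6*t^2 + 4*t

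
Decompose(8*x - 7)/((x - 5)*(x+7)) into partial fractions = 21/(4*(x + 7)) + 11/(4*(x - 5))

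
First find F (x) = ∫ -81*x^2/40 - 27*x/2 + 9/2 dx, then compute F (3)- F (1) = -1251/20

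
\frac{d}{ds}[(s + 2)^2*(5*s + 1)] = 15*s^2 + 42*s + 24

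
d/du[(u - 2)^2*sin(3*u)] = 3*u^2*cos(3*u) + 2*u*sin(3*u) - 12*u*cos(3*u) - 4*sin(3*u) + 12*cos(3*u)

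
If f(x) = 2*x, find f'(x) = 2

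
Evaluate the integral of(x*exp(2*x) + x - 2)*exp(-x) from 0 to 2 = -exp(-2) + exp(2)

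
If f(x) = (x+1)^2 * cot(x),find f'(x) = -x^2/sin(x)^2 + 2*x/tan(x) - 2*x/sin(x)^2 + 2/tan(x) - 1/sin(x)^2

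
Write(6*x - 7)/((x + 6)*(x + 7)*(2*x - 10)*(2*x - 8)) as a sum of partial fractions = 49/(528*(x + 7)) - 43/(440*(x + 6)) - 17/(440*(x - 4)) + 23/(528*(x - 5))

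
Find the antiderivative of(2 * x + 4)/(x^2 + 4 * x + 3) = log(2*(x + 2)^2 - 2) + C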